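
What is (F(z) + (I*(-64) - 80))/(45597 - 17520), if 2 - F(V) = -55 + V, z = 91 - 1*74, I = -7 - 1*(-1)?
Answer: 344/28077 ≈ 0.012252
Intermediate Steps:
I = -6 (I = -7 + 1 = -6)
z = 17 (z = 91 - 74 = 17)
F(V) = 57 - V (F(V) = 2 - (-55 + V) = 2 + (55 - V) = 57 - V)
(F(z) + (I*(-64) - 80))/(45597 - 17520) = ((57 - 1*17) + (-6*(-64) - 80))/(45597 - 17520) = ((57 - 17) + (384 - 80))/28077 = (40 + 304)*(1/28077) = 344*(1/28077) = 344/28077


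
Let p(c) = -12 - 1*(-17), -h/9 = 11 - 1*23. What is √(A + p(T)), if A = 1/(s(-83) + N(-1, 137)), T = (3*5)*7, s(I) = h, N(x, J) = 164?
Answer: √23137/68 ≈ 2.2369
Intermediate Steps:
h = 108 (h = -9*(11 - 1*23) = -9*(11 - 23) = -9*(-12) = 108)
s(I) = 108
T = 105 (T = 15*7 = 105)
p(c) = 5 (p(c) = -12 + 17 = 5)
A = 1/272 (A = 1/(108 + 164) = 1/272 ≈ 0.0036765)
√(A + p(T)) = √(1/272 + 5) = √(1361/272) = √23137/68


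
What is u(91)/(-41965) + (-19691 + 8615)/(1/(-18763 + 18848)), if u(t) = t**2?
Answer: -5644053883/5995 ≈ -9.4146e+5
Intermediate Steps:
u(91)/(-41965) + (-19691 + 8615)/(1/(-18763 + 18848)) = 91**2/(-41965) + (-19691 + 8615)/(1/(-18763 + 18848)) = 8281*(-1/41965) - 11076/(1/85) = -1183/5995 - 11076/1/85 = -1183/5995 - 11076*85 = -1183/5995 - 941460 = -5644053883/5995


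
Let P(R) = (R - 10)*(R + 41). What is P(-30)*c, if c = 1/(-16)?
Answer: 55/2 ≈ 27.500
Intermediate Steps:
P(R) = (-10 + R)*(41 + R)
c = -1/16 ≈ -0.062500
P(-30)*c = (-410 + (-30)**2 + 31*(-30))*(-1/16) = (-410 + 900 - 930)*(-1/16) = -440*(-1/16) = 55/2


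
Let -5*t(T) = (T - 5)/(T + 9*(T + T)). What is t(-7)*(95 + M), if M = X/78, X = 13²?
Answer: -1166/665 ≈ -1.7534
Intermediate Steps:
X = 169
M = 13/6 (M = 169/78 = 169*(1/78) = 13/6 ≈ 2.1667)
t(T) = -(-5 + T)/(95*T) (t(T) = -(T - 5)/(5*(T + 9*(T + T))) = -(-5 + T)/(5*(T + 9*(2*T))) = -(-5 + T)/(5*(T + 18*T)) = -(-5 + T)/(5*(19*T)) = -(-5 + T)*1/(19*T)/5 = -(-5 + T)/(95*T))
t(-7)*(95 + M) = ((1/95)*(5 - 1*(-7))/(-7))*(95 + 13/6) = ((1/95)*(-⅐)*(5 + 7))*(583/6) = ((1/95)*(-⅐)*12)*(583/6) = -12/665*583/6 = -1166/665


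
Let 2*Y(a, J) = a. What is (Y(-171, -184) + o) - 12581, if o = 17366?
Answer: 9399/2 ≈ 4699.5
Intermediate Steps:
Y(a, J) = a/2
(Y(-171, -184) + o) - 12581 = ((½)*(-171) + 17366) - 12581 = (-171/2 + 17366) - 12581 = 34561/2 - 12581 = 9399/2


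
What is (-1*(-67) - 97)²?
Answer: 900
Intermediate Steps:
(-1*(-67) - 97)² = (67 - 97)² = (-30)² = 900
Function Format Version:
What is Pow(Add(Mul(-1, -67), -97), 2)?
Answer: 900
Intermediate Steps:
Pow(Add(Mul(-1, -67), -97), 2) = Pow(Add(67, -97), 2) = Pow(-30, 2) = 900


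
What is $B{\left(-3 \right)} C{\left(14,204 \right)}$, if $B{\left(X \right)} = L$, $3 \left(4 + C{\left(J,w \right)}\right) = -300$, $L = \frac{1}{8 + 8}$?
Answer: $- \frac{13}{2} \approx -6.5$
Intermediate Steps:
$L = \frac{1}{16} \approx 0.0625$
$C{\left(J,w \right)} = -104$ ($C{\left(J,w \right)} = -4 + \frac{1}{3} \left(-300\right) = -4 - 100 = -104$)
$B{\left(X \right)} = \frac{1}{16}$
$B{\left(-3 \right)} C{\left(14,204 \right)} = \frac{1}{16} \left(-104\right) = - \frac{13}{2}$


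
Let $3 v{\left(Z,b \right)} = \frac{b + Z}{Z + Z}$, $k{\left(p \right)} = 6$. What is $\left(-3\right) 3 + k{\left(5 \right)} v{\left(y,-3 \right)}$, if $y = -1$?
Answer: $-5$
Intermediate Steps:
$v{\left(Z,b \right)} = \frac{Z + b}{6 Z}$ ($v{\left(Z,b \right)} = \frac{\left(b + Z\right) \frac{1}{Z + Z}}{3} = \frac{\left(Z + b\right) \frac{1}{2 Z}}{3} = \frac{\frac{1}{2} \frac{1}{Z} \left(Z + b\right)}{3} = \frac{Z + b}{6 Z}$)
$\left(-3\right) 3 + k{\left(5 \right)} v{\left(y,-3 \right)} = \left(-3\right) 3 + 6 \frac{-1 - 3}{6 \left(-1\right)} = -9 + 6 \cdot \frac{1}{6} \left(-1\right) \left(-4\right) = -9 + 6 \cdot \frac{2}{3} = -9 + 4 = -5$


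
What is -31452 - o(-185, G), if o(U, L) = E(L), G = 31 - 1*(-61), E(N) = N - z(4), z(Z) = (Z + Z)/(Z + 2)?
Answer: -94628/3 ≈ -31543.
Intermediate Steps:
z(Z) = 2*Z/(2 + Z) (z(Z) = (2*Z)/(2 + Z) = 2*Z/(2 + Z))
E(N) = -4/3 + N (E(N) = N - 2*4/(2 + 4) = N - 2*4/6 = N - 1*4/3 = N - 4/3 = -4/3 + N)
G = 92 (G = 31 + 61 = 92)
o(U, L) = -4/3 + L
-31452 - o(-185, G) = -31452 - (-4/3 + 92) = -31452 - 1*272/3 = -31452 - 272/3 = -94628/3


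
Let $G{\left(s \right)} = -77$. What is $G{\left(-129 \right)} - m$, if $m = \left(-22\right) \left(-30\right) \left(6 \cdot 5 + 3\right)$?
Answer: $-21857$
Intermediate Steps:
$m = 21780$ ($m = 660 \left(30 + 3\right) = 660 \cdot 33 = 21780$)
$G{\left(-129 \right)} - m = -77 - 21780 = -21857$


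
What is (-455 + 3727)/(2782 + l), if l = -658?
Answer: 818/531 ≈ 1.5405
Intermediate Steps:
(-455 + 3727)/(2782 + l) = (-455 + 3727)/(2782 - 658) = 3272/2124 = 3272*(1/2124) = 818/531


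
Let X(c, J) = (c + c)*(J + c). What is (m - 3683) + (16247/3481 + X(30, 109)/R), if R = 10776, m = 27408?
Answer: 74179888151/3125938 ≈ 23730.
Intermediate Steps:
X(c, J) = 2*c*(J + c) (X(c, J) = (2*c)*(J + c) = 2*c*(J + c))
(m - 3683) + (16247/3481 + X(30, 109)/R) = (27408 - 3683) + (16247/3481 + (2*30*(109 + 30))/10776) = 23725 + (16247*(1/3481) + (2*30*139)*(1/10776)) = 23725 + (16247/3481 + 8340*(1/10776)) = 23725 + (16247/3481 + 695/898) = 23725 + 17009101/3125938 = 74179888151/3125938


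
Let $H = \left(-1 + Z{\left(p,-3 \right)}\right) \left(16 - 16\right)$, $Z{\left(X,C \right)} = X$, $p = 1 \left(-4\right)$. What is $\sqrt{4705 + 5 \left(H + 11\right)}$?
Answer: $2 \sqrt{1190} \approx 68.993$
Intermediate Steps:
$p = -4$
$H = 0$ ($H = \left(-1 - 4\right) \left(16 - 16\right) = \left(-5\right) 0 = 0$)
$\sqrt{4705 + 5 \left(H + 11\right)} = \sqrt{4705 + 5 \left(0 + 11\right)} = \sqrt{4705 + 5 \cdot 11} = \sqrt{4705 + 55} = \sqrt{4760} = 2 \sqrt{1190}$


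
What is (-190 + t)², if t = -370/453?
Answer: 7471873600/205209 ≈ 36411.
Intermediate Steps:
t = -370/453 (t = -370*1/453 = -370/453 ≈ -0.81678)
(-190 + t)² = (-190 - 370/453)² = (-86440/453)² = 7471873600/205209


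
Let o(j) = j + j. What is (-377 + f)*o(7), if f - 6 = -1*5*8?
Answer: -5754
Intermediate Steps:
f = -34 (f = 6 - 1*5*8 = 6 - 5*8 = 6 - 40 = -34)
o(j) = 2*j
(-377 + f)*o(7) = (-377 - 34)*(2*7) = -411*14 = -5754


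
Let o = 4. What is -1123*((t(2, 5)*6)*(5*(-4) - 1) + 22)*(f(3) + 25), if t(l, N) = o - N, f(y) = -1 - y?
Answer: -3490284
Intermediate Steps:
t(l, N) = 4 - N
-1123*((t(2, 5)*6)*(5*(-4) - 1) + 22)*(f(3) + 25) = -1123*(((4 - 1*5)*6)*(5*(-4) - 1) + 22)*((-1 - 1*3) + 25) = -1123*(((4 - 5)*6)*(-20 - 1) + 22)*((-1 - 3) + 25) = -1123*(-1*6*(-21) + 22)*(-4 + 25) = -1123*(-6*(-21) + 22)*21 = -1123*(126 + 22)*21 = -166204*21 = -1123*3108 = -3490284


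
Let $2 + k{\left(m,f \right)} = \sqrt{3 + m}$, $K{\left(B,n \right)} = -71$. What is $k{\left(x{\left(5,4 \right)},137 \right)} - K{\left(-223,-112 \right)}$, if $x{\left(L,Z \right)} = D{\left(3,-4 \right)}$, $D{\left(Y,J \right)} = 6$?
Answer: $72$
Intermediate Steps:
$x{\left(L,Z \right)} = 6$
$k{\left(m,f \right)} = -2 + \sqrt{3 + m}$
$k{\left(x{\left(5,4 \right)},137 \right)} - K{\left(-223,-112 \right)} = \left(-2 + \sqrt{3 + 6}\right) - -71 = \left(-2 + \sqrt{9}\right) + 71 = \left(-2 + 3\right) + 71 = 1 + 71 = 72$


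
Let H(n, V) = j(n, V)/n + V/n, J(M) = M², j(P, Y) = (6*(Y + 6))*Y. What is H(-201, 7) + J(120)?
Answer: 2893847/201 ≈ 14397.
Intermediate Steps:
j(P, Y) = Y*(36 + 6*Y) (j(P, Y) = (6*(6 + Y))*Y = (36 + 6*Y)*Y = Y*(36 + 6*Y))
H(n, V) = V/n + 6*V*(6 + V)/n (H(n, V) = (6*V*(6 + V))/n + V/n = 6*V*(6 + V)/n + V/n = V/n + 6*V*(6 + V)/n)
H(-201, 7) + J(120) = 7*(37 + 6*7)/(-201) + 120² = 7*(-1/201)*(37 + 42) + 14400 = 7*(-1/201)*79 + 14400 = -553/201 + 14400 = 2893847/201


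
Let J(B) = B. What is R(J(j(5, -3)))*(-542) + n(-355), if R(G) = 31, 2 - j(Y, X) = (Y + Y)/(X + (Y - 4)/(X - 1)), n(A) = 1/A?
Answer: -5964711/355 ≈ -16802.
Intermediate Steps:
j(Y, X) = 2 - 2*Y/(X + (-4 + Y)/(-1 + X)) (j(Y, X) = 2 - (Y + Y)/(X + (Y - 4)/(X - 1)) = 2 - 2*Y/(X + (-4 + Y)/(-1 + X)))
R(J(j(5, -3)))*(-542) + n(-355) = 31*(-542) + 1/(-355) = -16802 - 1/355 = -5964711/355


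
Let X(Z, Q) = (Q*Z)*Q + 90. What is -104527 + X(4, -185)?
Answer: 32463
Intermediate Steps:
X(Z, Q) = 90 + Z*Q**2 (X(Z, Q) = Z*Q**2 + 90 = 90 + Z*Q**2)
-104527 + X(4, -185) = -104527 + (90 + 4*(-185)**2) = -104527 + (90 + 4*34225) = -104527 + (90 + 136900) = -104527 + 136990 = 32463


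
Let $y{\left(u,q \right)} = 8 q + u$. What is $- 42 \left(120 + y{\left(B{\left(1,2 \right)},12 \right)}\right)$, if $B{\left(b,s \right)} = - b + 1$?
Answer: $-9072$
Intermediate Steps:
$B{\left(b,s \right)} = 1 - b$
$y{\left(u,q \right)} = u + 8 q$
$- 42 \left(120 + y{\left(B{\left(1,2 \right)},12 \right)}\right) = - 42 \left(120 + \left(\left(1 - 1\right) + 8 \cdot 12\right)\right) = - 42 \left(120 + \left(\left(1 - 1\right) + 96\right)\right) = - 42 \left(120 + \left(0 + 96\right)\right) = - 42 \left(120 + 96\right) = \left(-42\right) 216 = -9072$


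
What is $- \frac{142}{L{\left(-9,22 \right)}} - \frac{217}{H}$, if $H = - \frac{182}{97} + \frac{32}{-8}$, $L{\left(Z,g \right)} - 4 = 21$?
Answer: $\frac{89057}{2850} \approx 31.248$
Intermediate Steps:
$L{\left(Z,g \right)} = 25$ ($L{\left(Z,g \right)} = 4 + 21 = 25$)
$H = - \frac{570}{97}$ ($H = \left(-182\right) \frac{1}{97} + 32 \left(- \frac{1}{8}\right) = - \frac{182}{97} - 4 = - \frac{570}{97} \approx -5.8763$)
$- \frac{142}{L{\left(-9,22 \right)}} - \frac{217}{H} = - \frac{142}{25} - \frac{217}{- \frac{570}{97}} = \left(-142\right) \frac{1}{25} - - \frac{21049}{570} = - \frac{142}{25} + \frac{21049}{570} = \frac{89057}{2850}$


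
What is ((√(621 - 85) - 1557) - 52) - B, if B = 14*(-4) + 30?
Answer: -1583 + 2*√134 ≈ -1559.8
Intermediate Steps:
B = -26 (B = -56 + 30 = -26)
((√(621 - 85) - 1557) - 52) - B = ((√(621 - 85) - 1557) - 52) - 1*(-26) = ((√536 - 1557) - 52) + 26 = ((2*√134 - 1557) - 52) + 26 = ((-1557 + 2*√134) - 52) + 26 = (-1609 + 2*√134) + 26 = -1583 + 2*√134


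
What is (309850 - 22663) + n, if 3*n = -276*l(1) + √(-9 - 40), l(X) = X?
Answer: 287095 + 7*I/3 ≈ 2.871e+5 + 2.3333*I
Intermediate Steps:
n = -92 + 7*I/3 (n = (-276*1 + √(-9 - 40))/3 = (-276 + √(-49))/3 = (-276 + 7*I)/3 = -92 + 7*I/3 ≈ -92.0 + 2.3333*I)
(309850 - 22663) + n = (309850 - 22663) + (-92 + 7*I/3) = 287187 + (-92 + 7*I/3) = 287095 + 7*I/3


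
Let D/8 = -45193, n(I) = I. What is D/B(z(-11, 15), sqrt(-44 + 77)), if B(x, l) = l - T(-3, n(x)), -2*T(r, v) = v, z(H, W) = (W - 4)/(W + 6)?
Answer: 15184848/5281 - 637763616*sqrt(33)/58091 ≈ -60192.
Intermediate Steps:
D = -361544 (D = 8*(-45193) = -361544)
z(H, W) = (-4 + W)/(6 + W)
T(r, v) = -v/2
B(x, l) = l + x/2 (B(x, l) = l - (-1)*x/2 = l + x/2)
D/B(z(-11, 15), sqrt(-44 + 77)) = -361544/(sqrt(-44 + 77) + ((-4 + 15)/(6 + 15))/2) = -361544/(sqrt(33) + (11/21)/2) = -361544/(sqrt(33) + ((1/21)*11)/2) = -361544/(sqrt(33) + (1/2)*(11/21)) = -361544/(sqrt(33) + 11/42) = -361544/(11/42 + sqrt(33))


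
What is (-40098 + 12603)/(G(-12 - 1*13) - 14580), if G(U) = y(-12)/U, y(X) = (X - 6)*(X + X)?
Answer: 76375/40548 ≈ 1.8836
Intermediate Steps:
y(X) = 2*X*(-6 + X) (y(X) = (-6 + X)*(2*X) = 2*X*(-6 + X))
G(U) = 432/U (G(U) = (2*(-12)*(-6 - 12))/U = (2*(-12)*(-18))/U = 432/U)
(-40098 + 12603)/(G(-12 - 1*13) - 14580) = (-40098 + 12603)/(432/(-12 - 1*13) - 14580) = -27495/(432/(-12 - 13) - 14580) = -27495/(432/(-25) - 14580) = -27495/(432*(-1/25) - 14580) = -27495/(-432/25 - 14580) = -27495/(-364932/25) = -27495*(-25/364932) = 76375/40548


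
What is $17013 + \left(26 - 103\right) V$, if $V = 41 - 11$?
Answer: $14703$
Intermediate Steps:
$V = 30$
$17013 + \left(26 - 103\right) V = 17013 + \left(26 - 103\right) 30 = 17013 - 2310 = 14703$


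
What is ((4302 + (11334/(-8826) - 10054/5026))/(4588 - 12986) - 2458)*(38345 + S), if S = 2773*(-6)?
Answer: -118338241749089852/2217445711 ≈ -5.3367e+7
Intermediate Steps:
S = -16638
((4302 + (11334/(-8826) - 10054/5026))/(4588 - 12986) - 2458)*(38345 + S) = ((4302 + (11334/(-8826) - 10054/5026))/(4588 - 12986) - 2458)*(38345 - 16638) = ((4302 + (11334*(-1/8826) - 10054*1/5026))/(-8398) - 2458)*21707 = ((4302 + (-1889/1471 - 5027/2513))*(-1/8398) - 2458)*21707 = ((4302 - 12141774/3696623)*(-1/8398) - 2458)*21707 = ((15890730372/3696623)*(-1/8398) - 2458)*21707 = (-7945365186/15522119977 - 2458)*21707 = -38161316268652/15522119977*21707 = -118338241749089852/2217445711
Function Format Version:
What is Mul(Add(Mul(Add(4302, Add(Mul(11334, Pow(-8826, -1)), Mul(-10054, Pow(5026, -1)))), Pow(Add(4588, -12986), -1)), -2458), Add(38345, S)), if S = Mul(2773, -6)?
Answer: Rational(-118338241749089852, 2217445711) ≈ -5.3367e+7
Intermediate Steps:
S = -16638
Mul(Add(Mul(Add(4302, Add(Mul(11334, Pow(-8826, -1)), Mul(-10054, Pow(5026, -1)))), Pow(Add(4588, -12986), -1)), -2458), Add(38345, S)) = Mul(Add(Mul(Add(4302, Add(Mul(11334, Pow(-8826, -1)), Mul(-10054, Pow(5026, -1)))), Pow(Add(4588, -12986), -1)), -2458), Add(38345, -16638)) = Mul(Add(Mul(Add(4302, Add(Mul(11334, Rational(-1, 8826)), Mul(-10054, Rational(1, 5026)))), Pow(-8398, -1)), -2458), 21707) = Mul(Add(Mul(Add(4302, Add(Rational(-1889, 1471), Rational(-5027, 2513))), Rational(-1, 8398)), -2458), 21707) = Mul(Add(Mul(Add(4302, Rational(-12141774, 3696623)), Rational(-1, 8398)), -2458), 21707) = Mul(Add(Mul(Rational(15890730372, 3696623), Rational(-1, 8398)), -2458), 21707) = Mul(Add(Rational(-7945365186, 15522119977), -2458), 21707) = Mul(Rational(-38161316268652, 15522119977), 21707) = Rational(-118338241749089852, 2217445711)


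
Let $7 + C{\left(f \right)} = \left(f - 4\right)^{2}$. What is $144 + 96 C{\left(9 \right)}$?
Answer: $1872$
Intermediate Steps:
$C{\left(f \right)} = -7 + \left(-4 + f\right)^{2}$ ($C{\left(f \right)} = -7 + \left(f - 4\right)^{2} = -7 + \left(-4 + f\right)^{2}$)
$144 + 96 C{\left(9 \right)} = 144 + 96 \left(-7 + \left(-4 + 9\right)^{2}\right) = 144 + 96 \left(-7 + 5^{2}\right) = 144 + 96 \left(-7 + 25\right) = 144 + 96 \cdot 18 = 144 + 1728 = 1872$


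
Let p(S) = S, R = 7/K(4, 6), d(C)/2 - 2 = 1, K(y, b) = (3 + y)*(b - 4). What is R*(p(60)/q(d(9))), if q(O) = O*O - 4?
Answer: 15/16 ≈ 0.93750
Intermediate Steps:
K(y, b) = (-4 + b)*(3 + y) (K(y, b) = (3 + y)*(-4 + b) = (-4 + b)*(3 + y))
d(C) = 6 (d(C) = 4 + 2*1 = 4 + 2 = 6)
R = ½ (R = 7/(-12 - 4*4 + 3*6 + 6*4) = 7/(-12 - 16 + 18 + 24) = 7/14 = 7*(1/14) = ½ ≈ 0.50000)
q(O) = -4 + O² (q(O) = O² - 4 = -4 + O²)
R*(p(60)/q(d(9))) = (60/(-4 + 6²))/2 = (60/(-4 + 36))/2 = (60/32)/2 = (60*(1/32))/2 = (½)*(15/8) = 15/16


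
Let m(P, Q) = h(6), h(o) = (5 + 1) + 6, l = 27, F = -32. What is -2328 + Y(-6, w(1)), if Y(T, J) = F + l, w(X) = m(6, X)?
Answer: -2333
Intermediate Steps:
h(o) = 12 (h(o) = 6 + 6 = 12)
m(P, Q) = 12
w(X) = 12
Y(T, J) = -5 (Y(T, J) = -32 + 27 = -5)
-2328 + Y(-6, w(1)) = -2328 - 5 = -2333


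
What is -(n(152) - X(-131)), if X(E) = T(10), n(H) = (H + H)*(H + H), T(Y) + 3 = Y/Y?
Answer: -92418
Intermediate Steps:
T(Y) = -2 (T(Y) = -3 + Y/Y = -3 + 1 = -2)
n(H) = 4*H² (n(H) = (2*H)*(2*H) = 4*H²)
X(E) = -2
-(n(152) - X(-131)) = -(4*152² - 1*(-2)) = -(4*23104 + 2) = -(92416 + 2) = -1*92418 = -92418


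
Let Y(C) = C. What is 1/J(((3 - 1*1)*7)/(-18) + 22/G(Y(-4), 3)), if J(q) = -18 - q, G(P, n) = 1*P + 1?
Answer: -9/89 ≈ -0.10112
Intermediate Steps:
G(P, n) = 1 + P (G(P, n) = P + 1 = 1 + P)
1/J(((3 - 1*1)*7)/(-18) + 22/G(Y(-4), 3)) = 1/(-18 - (((3 - 1*1)*7)/(-18) + 22/(1 - 4))) = 1/(-18 - (((3 - 1)*7)*(-1/18) + 22/(-3))) = 1/(-18 - ((2*7)*(-1/18) + 22*(-⅓))) = 1/(-18 - (14*(-1/18) - 22/3)) = 1/(-18 - (-7/9 - 22/3)) = 1/(-18 - 1*(-73/9)) = 1/(-18 + 73/9) = 1/(-89/9) = -9/89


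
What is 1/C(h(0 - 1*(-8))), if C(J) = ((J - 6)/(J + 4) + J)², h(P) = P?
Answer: 36/2401 ≈ 0.014994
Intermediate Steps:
C(J) = (J + (-6 + J)/(4 + J))² (C(J) = ((-6 + J)/(4 + J) + J)² = (J + (-6 + J)/(4 + J))²)
1/C(h(0 - 1*(-8))) = 1/((-6 + (0 - 1*(-8))² + 5*(0 - 1*(-8)))²/(4 + (0 - 1*(-8)))²) = 1/((-6 + (0 + 8)² + 5*(0 + 8))²/(4 + (0 + 8))²) = 1/((-6 + 8² + 5*8)²/(4 + 8)²) = 1/((-6 + 64 + 40)²/12²) = 1/((1/144)*98²) = 1/((1/144)*9604) = 1/(2401/36) = 36/2401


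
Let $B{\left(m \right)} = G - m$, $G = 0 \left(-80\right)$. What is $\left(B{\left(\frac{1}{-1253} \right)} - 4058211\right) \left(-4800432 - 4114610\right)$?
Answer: $\frac{45332439242942044}{1253} \approx 3.6179 \cdot 10^{13}$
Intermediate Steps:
$G = 0$
$B{\left(m \right)} = - m$ ($B{\left(m \right)} = 0 - m = - m$)
$\left(B{\left(\frac{1}{-1253} \right)} - 4058211\right) \left(-4800432 - 4114610\right) = \left(- \frac{1}{-1253} - 4058211\right) \left(-4800432 - 4114610\right) = \left(\left(-1\right) \left(- \frac{1}{1253}\right) - 4058211\right) \left(-8915042\right) = \left(\frac{1}{1253} - 4058211\right) \left(-8915042\right) = \left(- \frac{5084938382}{1253}\right) \left(-8915042\right) = \frac{45332439242942044}{1253}$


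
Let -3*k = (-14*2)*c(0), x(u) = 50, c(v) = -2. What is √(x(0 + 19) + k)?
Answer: √282/3 ≈ 5.5976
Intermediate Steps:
k = -56/3 (k = -(-14*2)*(-2)/3 = -(-28)*(-2)/3 = -⅓*56 = -56/3 ≈ -18.667)
√(x(0 + 19) + k) = √(50 - 56/3) = √(94/3) = √282/3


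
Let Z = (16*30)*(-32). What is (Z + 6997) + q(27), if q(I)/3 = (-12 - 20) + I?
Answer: -8378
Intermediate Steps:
q(I) = -96 + 3*I (q(I) = 3*((-12 - 20) + I) = 3*(-32 + I) = -96 + 3*I)
Z = -15360 (Z = 480*(-32) = -15360)
(Z + 6997) + q(27) = (-15360 + 6997) + (-96 + 3*27) = -8363 + (-96 + 81) = -8363 - 15 = -8378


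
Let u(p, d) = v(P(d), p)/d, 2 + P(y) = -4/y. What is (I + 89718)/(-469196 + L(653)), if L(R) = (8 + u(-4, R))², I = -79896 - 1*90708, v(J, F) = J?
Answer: 7353533724669483/42649881867231316 ≈ 0.17242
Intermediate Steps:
P(y) = -2 - 4/y
I = -170604 (I = -79896 - 90708 = -170604)
u(p, d) = (-2 - 4/d)/d
L(R) = (8 + 2*(-2 - R)/R²)²
(I + 89718)/(-469196 + L(653)) = (-170604 + 89718)/(-469196 + 4*(-2 - 1*653 + 4*653²)²/653⁴) = -80886/(-469196 + 4*(1/181824635281)*(-2 - 653 + 4*426409)²) = -80886/(-469196 + 4*(1/181824635281)*(-2 - 653 + 1705636)²) = -80886/(-469196 + 4*(1/181824635281)*1704981²) = -80886/(-469196 + 4*(1/181824635281)*2906960210361) = -80886/(-469196 + 11627840841444/181824635281) = -80886/(-85299763734462632/181824635281) = -80886*(-181824635281/85299763734462632) = 7353533724669483/42649881867231316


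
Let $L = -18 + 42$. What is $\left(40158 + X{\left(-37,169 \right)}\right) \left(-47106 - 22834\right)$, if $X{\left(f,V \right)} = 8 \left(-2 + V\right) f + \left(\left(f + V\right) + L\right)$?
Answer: $637712920$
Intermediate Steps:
$L = 24$
$X{\left(f,V \right)} = 24 + V + f + f \left(-16 + 8 V\right)$ ($X{\left(f,V \right)} = 8 \left(-2 + V\right) f + \left(\left(f + V\right) + 24\right) = \left(-16 + 8 V\right) f + \left(\left(V + f\right) + 24\right) = f \left(-16 + 8 V\right) + \left(24 + V + f\right) = 24 + V + f + f \left(-16 + 8 V\right)$)
$\left(40158 + X{\left(-37,169 \right)}\right) \left(-47106 - 22834\right) = \left(40158 + \left(24 + 169 - -555 + 8 \cdot 169 \left(-37\right)\right)\right) \left(-47106 - 22834\right) = \left(40158 + \left(24 + 169 + 555 - 50024\right)\right) \left(-69940\right) = \left(40158 - 49276\right) \left(-69940\right) = \left(-9118\right) \left(-69940\right) = 637712920$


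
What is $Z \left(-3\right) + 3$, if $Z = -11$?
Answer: $36$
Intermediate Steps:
$Z \left(-3\right) + 3 = \left(-11\right) \left(-3\right) + 3 = 33 + 3 = 36$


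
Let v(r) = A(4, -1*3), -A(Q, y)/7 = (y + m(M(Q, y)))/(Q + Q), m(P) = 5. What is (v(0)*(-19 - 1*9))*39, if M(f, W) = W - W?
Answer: 1911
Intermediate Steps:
M(f, W) = 0
A(Q, y) = -7*(5 + y)/(2*Q) (A(Q, y) = -7*(y + 5)/(Q + Q) = -7*(5 + y)/(2*Q))
v(r) = -7/4 (v(r) = (7/2)*(-5 - (-1)*3)/4 = (7/2)*(1/4)*(-5 - 1*(-3)) = (7/2)*(1/4)*(-5 + 3) = (7/2)*(1/4)*(-2) = -7/4)
(v(0)*(-19 - 1*9))*39 = -7*(-19 - 1*9)/4*39 = -7*(-19 - 9)/4*39 = -7/4*(-28)*39 = 49*39 = 1911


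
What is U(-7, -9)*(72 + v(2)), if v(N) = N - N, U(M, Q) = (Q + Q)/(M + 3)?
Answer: 324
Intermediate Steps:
U(M, Q) = 2*Q/(3 + M) (U(M, Q) = (2*Q)/(3 + M) = 2*Q/(3 + M))
v(N) = 0
U(-7, -9)*(72 + v(2)) = (2*(-9)/(3 - 7))*(72 + 0) = (2*(-9)/(-4))*72 = (2*(-9)*(-¼))*72 = (9/2)*72 = 324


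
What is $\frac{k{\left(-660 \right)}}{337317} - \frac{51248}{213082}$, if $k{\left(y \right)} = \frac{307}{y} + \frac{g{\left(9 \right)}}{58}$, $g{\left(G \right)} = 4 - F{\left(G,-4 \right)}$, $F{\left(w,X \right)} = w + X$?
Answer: $- \frac{165435866558173}{687855052112580} \approx -0.24051$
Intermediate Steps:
$F{\left(w,X \right)} = X + w$
$g{\left(G \right)} = 8 - G$ ($g{\left(G \right)} = 4 - \left(-4 + G\right) = 8 - G$)
$k{\left(y \right)} = - \frac{1}{58} + \frac{307}{y}$ ($k{\left(y \right)} = \frac{307}{y} + \frac{8 - 9}{58} = \frac{307}{y} + \left(8 - 9\right) \frac{1}{58} = \frac{307}{y} - \frac{1}{58} = - \frac{1}{58} + \frac{307}{y}$)
$\frac{k{\left(-660 \right)}}{337317} - \frac{51248}{213082} = \frac{\frac{1}{58} \frac{1}{-660} \left(17806 - -660\right)}{337317} - \frac{51248}{213082} = \frac{1}{58} \left(- \frac{1}{660}\right) \left(17806 + 660\right) \frac{1}{337317} - \frac{25624}{106541} = \frac{1}{58} \left(- \frac{1}{660}\right) 18466 \cdot \frac{1}{337317} - \frac{25624}{106541} = \left(- \frac{9233}{19140}\right) \frac{1}{337317} - \frac{25624}{106541} = - \frac{9233}{6456247380} - \frac{25624}{106541} = - \frac{165435866558173}{687855052112580}$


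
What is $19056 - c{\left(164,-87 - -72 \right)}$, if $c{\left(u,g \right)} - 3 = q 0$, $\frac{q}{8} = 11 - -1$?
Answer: $19053$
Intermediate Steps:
$q = 96$ ($q = 8 \left(11 - -1\right) = 8 \left(11 + 1\right) = 8 \cdot 12 = 96$)
$c{\left(u,g \right)} = 3$ ($c{\left(u,g \right)} = 3 + 96 \cdot 0 = 3 + 0 = 3$)
$19056 - c{\left(164,-87 - -72 \right)} = 19056 - 3 = 19053$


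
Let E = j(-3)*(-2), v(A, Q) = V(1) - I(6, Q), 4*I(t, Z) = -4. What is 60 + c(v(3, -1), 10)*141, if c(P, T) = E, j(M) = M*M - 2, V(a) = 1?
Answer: -1914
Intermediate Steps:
I(t, Z) = -1 (I(t, Z) = (¼)*(-4) = -1)
j(M) = -2 + M² (j(M) = M² - 2 = -2 + M²)
v(A, Q) = 2 (v(A, Q) = 1 - 1*(-1) = 1 + 1 = 2)
E = -14 (E = (-2 + (-3)²)*(-2) = (-2 + 9)*(-2) = 7*(-2) = -14)
c(P, T) = -14
60 + c(v(3, -1), 10)*141 = 60 - 14*141 = 60 - 1974 = -1914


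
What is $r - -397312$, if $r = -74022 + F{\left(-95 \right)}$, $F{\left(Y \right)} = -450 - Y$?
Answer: $322935$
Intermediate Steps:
$r = -74377$ ($r = -74022 - 355 = -74377$)
$r - -397312 = -74377 - -397312 = -74377 + 397312 = 322935$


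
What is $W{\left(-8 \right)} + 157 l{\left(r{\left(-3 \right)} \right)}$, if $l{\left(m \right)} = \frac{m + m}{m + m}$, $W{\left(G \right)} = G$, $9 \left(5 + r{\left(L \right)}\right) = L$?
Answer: $149$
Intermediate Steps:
$r{\left(L \right)} = -5 + \frac{L}{9}$
$l{\left(m \right)} = 1$ ($l{\left(m \right)} = \frac{2 m}{2 m} = 2 m \frac{1}{2 m} = 1$)
$W{\left(-8 \right)} + 157 l{\left(r{\left(-3 \right)} \right)} = -8 + 157 \cdot 1 = -8 + 157 = 149$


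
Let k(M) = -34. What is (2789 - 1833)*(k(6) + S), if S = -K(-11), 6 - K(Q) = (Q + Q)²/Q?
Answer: -80304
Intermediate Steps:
K(Q) = 6 - 4*Q (K(Q) = 6 - (Q + Q)²/Q = 6 - (2*Q)²/Q = 6 - 4*Q²/Q = 6 - 4*Q)
S = -50 (S = -(6 - 4*(-11)) = -(6 + 44) = -1*50 = -50)
(2789 - 1833)*(k(6) + S) = (2789 - 1833)*(-34 - 50) = 956*(-84) = -80304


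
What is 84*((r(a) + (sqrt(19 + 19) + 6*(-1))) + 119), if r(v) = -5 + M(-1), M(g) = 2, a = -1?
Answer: 9240 + 84*sqrt(38) ≈ 9757.8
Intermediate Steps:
r(v) = -3 (r(v) = -5 + 2 = -3)
84*((r(a) + (sqrt(19 + 19) + 6*(-1))) + 119) = 84*((-3 + (sqrt(19 + 19) + 6*(-1))) + 119) = 84*((-3 + (sqrt(38) - 6)) + 119) = 84*((-3 + (-6 + sqrt(38))) + 119) = 84*((-9 + sqrt(38)) + 119) = 84*(110 + sqrt(38)) = 9240 + 84*sqrt(38)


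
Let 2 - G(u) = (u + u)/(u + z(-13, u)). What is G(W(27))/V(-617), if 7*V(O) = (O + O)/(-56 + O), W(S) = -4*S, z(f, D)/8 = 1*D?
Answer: 37688/5553 ≈ 6.7870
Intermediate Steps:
z(f, D) = 8*D (z(f, D) = 8*(1*D) = 8*D)
V(O) = 2*O/(7*(-56 + O)) (V(O) = ((O + O)/(-56 + O))/7 = ((2*O)/(-56 + O))/7 = (2*O/(-56 + O))/7 = 2*O/(7*(-56 + O)))
G(u) = 16/9 (G(u) = 2 - (u + u)/(u + 8*u) = 2 - 2*u/(9*u) = 2 - 2*u*1/(9*u) = 2 - 1*2/9 = 2 - 2/9 = 16/9)
G(W(27))/V(-617) = 16/(9*(((2/7)*(-617)/(-56 - 617)))) = 16/(9*(((2/7)*(-617)/(-673)))) = 16/(9*(((2/7)*(-617)*(-1/673)))) = 16/(9*(1234/4711)) = (16/9)*(4711/1234) = 37688/5553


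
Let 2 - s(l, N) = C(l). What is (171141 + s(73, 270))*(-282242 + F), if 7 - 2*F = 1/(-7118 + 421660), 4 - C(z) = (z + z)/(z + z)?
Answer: -10011665378729975/207271 ≈ -4.8302e+10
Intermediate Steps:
C(z) = 3 (C(z) = 4 - (z + z)/(z + z) = 4 - 2*z/(2*z) = 4 - 2*z*1/(2*z) = 4 - 1*1 = 4 - 1 = 3)
s(l, N) = -1 (s(l, N) = 2 - 1*3 = 2 - 3 = -1)
F = 2901793/829084 (F = 7/2 - 1/(2*(-7118 + 421660)) = 7/2 - ½/414542 = 7/2 - ½*1/414542 = 7/2 - 1/829084 = 2901793/829084 ≈ 3.5000)
(171141 + s(73, 270))*(-282242 + F) = (171141 - 1)*(-282242 + 2901793/829084) = 171140*(-233999424535/829084) = -10011665378729975/207271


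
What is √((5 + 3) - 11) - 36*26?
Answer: -936 + I*√3 ≈ -936.0 + 1.732*I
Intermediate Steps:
√((5 + 3) - 11) - 36*26 = √(8 - 11) - 936 = √(-3) - 936 = I*√3 - 936 = -936 + I*√3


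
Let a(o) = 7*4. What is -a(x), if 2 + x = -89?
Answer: -28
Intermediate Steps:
x = -91 (x = -2 - 89 = -91)
a(o) = 28
-a(x) = -1*28 = -28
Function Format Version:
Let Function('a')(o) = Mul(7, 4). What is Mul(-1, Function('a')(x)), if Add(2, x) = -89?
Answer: -28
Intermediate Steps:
x = -91 (x = Add(-2, -89) = -91)
Function('a')(o) = 28
Mul(-1, Function('a')(x)) = Mul(-1, 28) = -28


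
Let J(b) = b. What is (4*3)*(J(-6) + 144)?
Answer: 1656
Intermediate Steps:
(4*3)*(J(-6) + 144) = (4*3)*(-6 + 144) = 12*138 = 1656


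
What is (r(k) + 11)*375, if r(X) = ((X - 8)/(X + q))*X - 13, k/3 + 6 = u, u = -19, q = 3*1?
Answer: -265375/8 ≈ -33172.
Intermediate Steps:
q = 3
k = -75 (k = -18 + 3*(-19) = -18 - 57 = -75)
r(X) = -13 + X*(-8 + X)/(3 + X) (r(X) = ((X - 8)/(X + 3))*X - 13 = ((-8 + X)/(3 + X))*X - 13 = X*(-8 + X)/(3 + X) - 13 = -13 + X*(-8 + X)/(3 + X))
(r(k) + 11)*375 = ((-39 + (-75)² - 21*(-75))/(3 - 75) + 11)*375 = ((-39 + 5625 + 1575)/(-72) + 11)*375 = (-1/72*7161 + 11)*375 = (-2387/24 + 11)*375 = -2123/24*375 = -265375/8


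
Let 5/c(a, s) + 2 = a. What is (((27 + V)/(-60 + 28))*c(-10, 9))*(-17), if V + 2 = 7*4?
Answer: -4505/384 ≈ -11.732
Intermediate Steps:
c(a, s) = 5/(-2 + a)
V = 26 (V = -2 + 7*4 = -2 + 28 = 26)
(((27 + V)/(-60 + 28))*c(-10, 9))*(-17) = (((27 + 26)/(-60 + 28))*(5/(-2 - 10)))*(-17) = ((53/(-32))*(5/(-12)))*(-17) = ((53*(-1/32))*(5*(-1/12)))*(-17) = -53/32*(-5/12)*(-17) = (265/384)*(-17) = -4505/384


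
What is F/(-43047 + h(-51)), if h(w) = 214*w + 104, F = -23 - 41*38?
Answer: 1581/53857 ≈ 0.029356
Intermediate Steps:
F = -1581 (F = -23 - 1558 = -1581)
h(w) = 104 + 214*w
F/(-43047 + h(-51)) = -1581/(-43047 + (104 + 214*(-51))) = -1581/(-43047 + (104 - 10914)) = -1581/(-43047 - 10810) = -1581/(-53857) = -1581*(-1/53857) = 1581/53857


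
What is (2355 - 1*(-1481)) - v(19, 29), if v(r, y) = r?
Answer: 3817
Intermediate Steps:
(2355 - 1*(-1481)) - v(19, 29) = (2355 - 1*(-1481)) - 1*19 = (2355 + 1481) - 19 = 3836 - 19 = 3817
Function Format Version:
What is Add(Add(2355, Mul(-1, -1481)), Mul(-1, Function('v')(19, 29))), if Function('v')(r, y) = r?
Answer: 3817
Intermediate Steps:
Add(Add(2355, Mul(-1, -1481)), Mul(-1, Function('v')(19, 29))) = Add(Add(2355, Mul(-1, -1481)), Mul(-1, 19)) = Add(Add(2355, 1481), -19) = Add(3836, -19) = 3817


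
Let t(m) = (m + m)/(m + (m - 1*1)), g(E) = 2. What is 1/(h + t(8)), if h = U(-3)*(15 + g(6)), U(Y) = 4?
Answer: 15/1036 ≈ 0.014479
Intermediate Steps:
t(m) = 2*m/(-1 + 2*m) (t(m) = (2*m)/(m + (m - 1)) = (2*m)/(m + (-1 + m)) = (2*m)/(-1 + 2*m) = 2*m/(-1 + 2*m))
h = 68 (h = 4*(15 + 2) = 4*17 = 68)
1/(h + t(8)) = 1/(68 + 2*8/(-1 + 2*8)) = 1/(68 + 2*8/(-1 + 16)) = 1/(68 + 2*8/15) = 1/(68 + 2*8*(1/15)) = 1/(68 + 16/15) = 1/(1036/15) = 15/1036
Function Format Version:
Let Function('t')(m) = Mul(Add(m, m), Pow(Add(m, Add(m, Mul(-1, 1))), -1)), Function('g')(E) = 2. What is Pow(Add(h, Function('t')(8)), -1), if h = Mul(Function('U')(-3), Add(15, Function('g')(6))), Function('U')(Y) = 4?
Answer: Rational(15, 1036) ≈ 0.014479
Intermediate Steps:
Function('t')(m) = Mul(2, m, Pow(Add(-1, Mul(2, m)), -1)) (Function('t')(m) = Mul(Mul(2, m), Pow(Add(m, Add(m, -1)), -1)) = Mul(Mul(2, m), Pow(Add(m, Add(-1, m)), -1)) = Mul(Mul(2, m), Pow(Add(-1, Mul(2, m)), -1)) = Mul(2, m, Pow(Add(-1, Mul(2, m)), -1)))
h = 68 (h = Mul(4, Add(15, 2)) = Mul(4, 17) = 68)
Pow(Add(h, Function('t')(8)), -1) = Pow(Add(68, Mul(2, 8, Pow(Add(-1, Mul(2, 8)), -1))), -1) = Pow(Add(68, Mul(2, 8, Pow(Add(-1, 16), -1))), -1) = Pow(Add(68, Mul(2, 8, Pow(15, -1))), -1) = Pow(Add(68, Mul(2, 8, Rational(1, 15))), -1) = Pow(Add(68, Rational(16, 15)), -1) = Pow(Rational(1036, 15), -1) = Rational(15, 1036)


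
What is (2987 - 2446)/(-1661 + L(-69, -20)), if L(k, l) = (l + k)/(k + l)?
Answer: -541/1660 ≈ -0.32590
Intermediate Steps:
L(k, l) = 1 (L(k, l) = (k + l)/(k + l) = 1)
(2987 - 2446)/(-1661 + L(-69, -20)) = (2987 - 2446)/(-1661 + 1) = 541/(-1660) = 541*(-1/1660) = -541/1660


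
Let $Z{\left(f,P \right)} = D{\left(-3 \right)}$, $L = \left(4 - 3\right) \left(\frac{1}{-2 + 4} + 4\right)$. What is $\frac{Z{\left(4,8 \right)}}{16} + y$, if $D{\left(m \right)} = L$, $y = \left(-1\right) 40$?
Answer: $- \frac{1271}{32} \approx -39.719$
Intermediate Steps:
$y = -40$
$L = \frac{9}{2}$ ($L = 1 \left(\frac{1}{2} + 4\right) = 1 \cdot \frac{9}{2} = \frac{9}{2} \approx 4.5$)
$D{\left(m \right)} = \frac{9}{2}$
$Z{\left(f,P \right)} = \frac{9}{2}$
$\frac{Z{\left(4,8 \right)}}{16} + y = \frac{9}{2 \cdot 16} - 40 = \frac{9}{2} \cdot \frac{1}{16} - 40 = \frac{9}{32} - 40 = - \frac{1271}{32}$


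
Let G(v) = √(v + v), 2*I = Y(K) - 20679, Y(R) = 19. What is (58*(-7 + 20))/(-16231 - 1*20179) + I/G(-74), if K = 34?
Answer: -377/18205 + 5165*I*√37/37 ≈ -0.020709 + 849.12*I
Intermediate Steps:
I = -10330 (I = (19 - 20679)/2 = (½)*(-20660) = -10330)
G(v) = √2*√v (G(v) = √(2*v) = √2*√v)
(58*(-7 + 20))/(-16231 - 1*20179) + I/G(-74) = (58*(-7 + 20))/(-16231 - 1*20179) - 10330*(-I*√37/74) = (58*13)/(-16231 - 20179) - 10330*(-I*√37/74) = 754/(-36410) - 10330*(-I*√37/74) = 754*(-1/36410) - (-5165)*I*√37/37 = -377/18205 + 5165*I*√37/37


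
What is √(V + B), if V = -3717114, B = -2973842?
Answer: 226*I*√131 ≈ 2586.7*I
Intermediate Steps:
√(V + B) = √(-3717114 - 2973842) = √(-6690956) = 226*I*√131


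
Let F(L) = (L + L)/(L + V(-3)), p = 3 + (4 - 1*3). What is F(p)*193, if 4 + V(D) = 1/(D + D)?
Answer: -9264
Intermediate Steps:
V(D) = -4 + 1/(2*D) (V(D) = -4 + 1/(D + D) = -4 + 1/(2*D))
p = 4 (p = 3 + (4 - 3) = 3 + 1 = 4)
F(L) = 2*L/(-25/6 + L) (F(L) = (L + L)/(L + (-4 + (½)/(-3))) = (2*L)/(L + (-4 + (½)*(-⅓))) = (2*L)/(L + (-4 - ⅙)) = (2*L)/(L - 25/6) = (2*L)/(-25/6 + L) = 2*L/(-25/6 + L))
F(p)*193 = (12*4/(-25 + 6*4))*193 = (12*4/(-25 + 24))*193 = (12*4/(-1))*193 = (12*4*(-1))*193 = -48*193 = -9264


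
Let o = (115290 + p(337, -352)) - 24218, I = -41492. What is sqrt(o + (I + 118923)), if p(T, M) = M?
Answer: sqrt(168151) ≈ 410.06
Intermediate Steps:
o = 90720 (o = (115290 - 352) - 24218 = 114938 - 24218 = 90720)
sqrt(o + (I + 118923)) = sqrt(90720 + (-41492 + 118923)) = sqrt(90720 + 77431) = sqrt(168151)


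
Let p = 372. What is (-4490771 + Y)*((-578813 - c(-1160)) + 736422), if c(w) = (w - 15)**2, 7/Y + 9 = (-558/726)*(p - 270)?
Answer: 19360304213607584/3525 ≈ 5.4923e+12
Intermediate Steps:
Y = -847/10575 (Y = 7/(-9 + (-558/726)*(372 - 270)) = 7/(-9 - 558*1/726*102) = 7/(-9 - 93/121*102) = 7/(-9 - 9486/121) = 7/(-10575/121) = 7*(-121/10575) = -847/10575 ≈ -0.080095)
c(w) = (-15 + w)**2
(-4490771 + Y)*((-578813 - c(-1160)) + 736422) = (-4490771 - 847/10575)*((-578813 - (-15 - 1160)**2) + 736422) = -47489904172*((-578813 - 1*(-1175)**2) + 736422)/10575 = -47489904172*((-578813 - 1*1380625) + 736422)/10575 = -47489904172*((-578813 - 1380625) + 736422)/10575 = -47489904172*(-1959438 + 736422)/10575 = -47489904172/10575*(-1223016) = 19360304213607584/3525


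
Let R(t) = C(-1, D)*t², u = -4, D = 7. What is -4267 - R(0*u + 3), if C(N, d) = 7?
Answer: -4330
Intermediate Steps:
R(t) = 7*t²
-4267 - R(0*u + 3) = -4267 - 7*(0*(-4) + 3)² = -4267 - 7*(0 + 3)² = -4267 - 7*3² = -4267 - 7*9 = -4267 - 1*63 = -4267 - 63 = -4330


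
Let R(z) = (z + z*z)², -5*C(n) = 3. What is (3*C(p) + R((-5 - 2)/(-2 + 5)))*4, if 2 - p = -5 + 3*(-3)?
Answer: 12764/405 ≈ 31.516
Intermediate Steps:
p = 16 (p = 2 - (-5 + 3*(-3)) = 2 - (-5 - 9) = 2 - 1*(-14) = 2 + 14 = 16)
C(n) = -⅗ (C(n) = -⅕*3 = -⅗)
R(z) = (z + z²)²
(3*C(p) + R((-5 - 2)/(-2 + 5)))*4 = (3*(-⅗) + ((-5 - 2)/(-2 + 5))²*(1 + (-5 - 2)/(-2 + 5))²)*4 = (-9/5 + (-7/3)²*(1 - 7/3)²)*4 = (-9/5 + 49*(-4/3)²/9)*4 = (-9/5 + (49/9)*(16/9))*4 = (-9/5 + 784/81)*4 = (3191/405)*4 = 12764/405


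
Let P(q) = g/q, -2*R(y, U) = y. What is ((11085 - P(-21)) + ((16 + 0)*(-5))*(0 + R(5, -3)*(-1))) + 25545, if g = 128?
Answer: 765158/21 ≈ 36436.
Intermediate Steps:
R(y, U) = -y/2
P(q) = 128/q
((11085 - P(-21)) + ((16 + 0)*(-5))*(0 + R(5, -3)*(-1))) + 25545 = ((11085 - 128/(-21)) + ((16 + 0)*(-5))*(0 - ½*5*(-1))) + 25545 = ((11085 - 128*(-1)/21) + (16*(-5))*(0 - 5/2*(-1))) + 25545 = ((11085 - 1*(-128/21)) - 80*(0 + 5/2)) + 25545 = ((11085 + 128/21) - 80*5/2) + 25545 = (232913/21 - 200) + 25545 = 228713/21 + 25545 = 765158/21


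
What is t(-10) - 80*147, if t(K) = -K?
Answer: -11750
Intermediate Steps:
t(-10) - 80*147 = -1*(-10) - 80*147 = 10 - 11760 = -11750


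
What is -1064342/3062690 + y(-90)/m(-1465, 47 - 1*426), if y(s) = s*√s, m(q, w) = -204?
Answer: -532171/1531345 + 45*I*√10/34 ≈ -0.34752 + 4.1854*I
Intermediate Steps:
y(s) = s^(3/2)
-1064342/3062690 + y(-90)/m(-1465, 47 - 1*426) = -1064342/3062690 + (-90)^(3/2)/(-204) = -1064342*1/3062690 - 270*I*√10*(-1/204) = -532171/1531345 + 45*I*√10/34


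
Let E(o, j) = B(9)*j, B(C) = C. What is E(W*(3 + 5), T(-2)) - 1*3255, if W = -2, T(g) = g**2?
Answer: -3219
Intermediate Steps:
E(o, j) = 9*j
E(W*(3 + 5), T(-2)) - 1*3255 = 9*(-2)**2 - 1*3255 = 9*4 - 3255 = 36 - 3255 = -3219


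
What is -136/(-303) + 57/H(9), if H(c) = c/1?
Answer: 685/101 ≈ 6.7822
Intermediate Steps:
H(c) = c (H(c) = c*1 = c)
-136/(-303) + 57/H(9) = -136/(-303) + 57/9 = -136*(-1/303) + 57*(1/9) = 136/303 + 19/3 = 685/101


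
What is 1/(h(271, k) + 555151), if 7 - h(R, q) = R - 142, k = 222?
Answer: 1/555029 ≈ 1.8017e-6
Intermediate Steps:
h(R, q) = 149 - R (h(R, q) = 7 - (R - 142) = 7 - (-142 + R) = 7 + (142 - R) = 149 - R)
1/(h(271, k) + 555151) = 1/((149 - 1*271) + 555151) = 1/((149 - 271) + 555151) = 1/(-122 + 555151) = 1/555029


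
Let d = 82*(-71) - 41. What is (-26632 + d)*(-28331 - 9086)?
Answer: 1215865415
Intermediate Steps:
d = -5863 (d = -5822 - 41 = -5863)
(-26632 + d)*(-28331 - 9086) = (-26632 - 5863)*(-28331 - 9086) = -32495*(-37417) = 1215865415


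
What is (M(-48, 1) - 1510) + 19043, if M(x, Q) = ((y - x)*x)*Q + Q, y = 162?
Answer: 7454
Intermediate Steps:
M(x, Q) = Q + Q*x*(162 - x) (M(x, Q) = ((162 - x)*x)*Q + Q = (x*(162 - x))*Q + Q = Q*x*(162 - x) + Q = Q + Q*x*(162 - x))
(M(-48, 1) - 1510) + 19043 = (1*(1 - 1*(-48)**2 + 162*(-48)) - 1510) + 19043 = (1*(1 - 1*2304 - 7776) - 1510) + 19043 = (1*(1 - 2304 - 7776) - 1510) + 19043 = (1*(-10079) - 1510) + 19043 = (-10079 - 1510) + 19043 = -11589 + 19043 = 7454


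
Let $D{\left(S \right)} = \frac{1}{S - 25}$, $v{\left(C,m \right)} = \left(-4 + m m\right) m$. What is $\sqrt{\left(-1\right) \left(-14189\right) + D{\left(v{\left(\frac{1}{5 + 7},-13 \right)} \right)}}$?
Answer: $\frac{\sqrt{66814579930}}{2170} \approx 119.12$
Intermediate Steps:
$v{\left(C,m \right)} = m \left(-4 + m^{2}\right)$ ($v{\left(C,m \right)} = \left(-4 + m^{2}\right) m = m \left(-4 + m^{2}\right)$)
$D{\left(S \right)} = \frac{1}{-25 + S}$
$\sqrt{\left(-1\right) \left(-14189\right) + D{\left(v{\left(\frac{1}{5 + 7},-13 \right)} \right)}} = \sqrt{\left(-1\right) \left(-14189\right) + \frac{1}{-25 - 13 \left(-4 + \left(-13\right)^{2}\right)}} = \sqrt{14189 + \frac{1}{-25 - 13 \left(-4 + 169\right)}} = \sqrt{14189 + \frac{1}{-25 - 2145}} = \sqrt{14189 + \frac{1}{-2170}} = \sqrt{14189 - \frac{1}{2170}} = \sqrt{\frac{30790129}{2170}} = \frac{\sqrt{66814579930}}{2170}$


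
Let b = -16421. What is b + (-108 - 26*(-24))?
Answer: -15905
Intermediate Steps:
b + (-108 - 26*(-24)) = -16421 + (-108 - 26*(-24)) = -16421 + (-108 + 624) = -16421 + 516 = -15905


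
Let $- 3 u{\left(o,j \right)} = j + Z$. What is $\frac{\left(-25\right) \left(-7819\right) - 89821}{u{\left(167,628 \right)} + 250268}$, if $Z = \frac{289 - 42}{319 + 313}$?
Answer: $\frac{66773328}{158036995} \approx 0.42252$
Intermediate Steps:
$Z = \frac{247}{632} \approx 0.39082$
$u{\left(o,j \right)} = - \frac{247}{1896} - \frac{j}{3}$ ($u{\left(o,j \right)} = - \frac{j + \frac{247}{632}}{3} = - \frac{\frac{247}{632} + j}{3} = - \frac{247}{1896} - \frac{j}{3}$)
$\frac{\left(-25\right) \left(-7819\right) - 89821}{u{\left(167,628 \right)} + 250268} = \frac{\left(-25\right) \left(-7819\right) - 89821}{\left(- \frac{247}{1896} - \frac{628}{3}\right) + 250268} = \frac{195475 - 89821}{\left(- \frac{247}{1896} - \frac{628}{3}\right) + 250268} = \frac{105654}{- \frac{132381}{632} + 250268} = \frac{105654}{\frac{158036995}{632}} = 105654 \cdot \frac{632}{158036995} = \frac{66773328}{158036995}$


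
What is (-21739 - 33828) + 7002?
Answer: -48565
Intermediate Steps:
(-21739 - 33828) + 7002 = -55567 + 7002 = -48565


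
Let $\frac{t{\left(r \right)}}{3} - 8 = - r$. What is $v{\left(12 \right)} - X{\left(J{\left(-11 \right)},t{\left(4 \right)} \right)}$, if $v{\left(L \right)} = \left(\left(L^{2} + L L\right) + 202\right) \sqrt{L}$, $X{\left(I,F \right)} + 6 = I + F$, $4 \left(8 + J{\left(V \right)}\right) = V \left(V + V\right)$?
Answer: $- \frac{117}{2} + 980 \sqrt{3} \approx 1638.9$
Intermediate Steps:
$J{\left(V \right)} = -8 + \frac{V^{2}}{2}$ ($J{\left(V \right)} = -8 + \frac{V \left(V + V\right)}{4} = -8 + \frac{V 2 V}{4} = -8 + \frac{2 V^{2}}{4} = -8 + \frac{V^{2}}{2}$)
$t{\left(r \right)} = 24 - 3 r$ ($t{\left(r \right)} = 24 + 3 \left(- r\right) = 24 - 3 r$)
$X{\left(I,F \right)} = -6 + F + I$ ($X{\left(I,F \right)} = -6 + \left(I + F\right) = -6 + \left(F + I\right) = -6 + F + I$)
$v{\left(L \right)} = \sqrt{L} \left(202 + 2 L^{2}\right)$ ($v{\left(L \right)} = \left(\left(L^{2} + L^{2}\right) + 202\right) \sqrt{L} = \left(2 L^{2} + 202\right) \sqrt{L} = \left(202 + 2 L^{2}\right) \sqrt{L} = \sqrt{L} \left(202 + 2 L^{2}\right)$)
$v{\left(12 \right)} - X{\left(J{\left(-11 \right)},t{\left(4 \right)} \right)} = 2 \sqrt{12} \left(101 + 12^{2}\right) - \left(-6 + \left(24 - 12\right) - \left(8 - \frac{\left(-11\right)^{2}}{2}\right)\right) = 2 \cdot 2 \sqrt{3} \left(101 + 144\right) - \left(-6 + \left(24 - 12\right) + \left(-8 + \frac{1}{2} \cdot 121\right)\right) = 2 \cdot 2 \sqrt{3} \cdot 245 - \left(-6 + 12 + \left(-8 + \frac{121}{2}\right)\right) = 980 \sqrt{3} - \left(-6 + 12 + \frac{105}{2}\right) = 980 \sqrt{3} - \frac{117}{2} = - \frac{117}{2} + 980 \sqrt{3}$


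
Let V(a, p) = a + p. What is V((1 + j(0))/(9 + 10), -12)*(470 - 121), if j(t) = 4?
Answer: -77827/19 ≈ -4096.2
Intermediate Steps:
V((1 + j(0))/(9 + 10), -12)*(470 - 121) = ((1 + 4)/(9 + 10) - 12)*(470 - 121) = (5/19 - 12)*349 = -223/19*349 = -77827/19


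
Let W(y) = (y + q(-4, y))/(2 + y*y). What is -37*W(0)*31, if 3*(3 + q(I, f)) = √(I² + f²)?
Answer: 5735/6 ≈ 955.83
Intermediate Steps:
q(I, f) = -3 + √(I² + f²)/3
W(y) = (-3 + y + √(16 + y²)/3)/(2 + y²) (W(y) = (y + (-3 + √((-4)² + y²)/3))/(2 + y*y) = (y + (-3 + √(16 + y²)/3))/(2 + y²) = (-3 + y + √(16 + y²)/3)/(2 + y²))
-37*W(0)*31 = -37*(-3 + 0 + √(16 + 0²)/3)/(2 + 0²)*31 = -37*(-3 + 0 + √(16 + 0)/3)/(2 + 0)*31 = -37*(-3 + 0 + √16/3)/2*31 = -37*(-3 + 0 + (⅓)*4)/2*31 = -37*(-3 + 0 + 4/3)/2*31 = -37*(-5)/(2*3)*31 = -37*(-⅚)*31 = (185/6)*31 = 5735/6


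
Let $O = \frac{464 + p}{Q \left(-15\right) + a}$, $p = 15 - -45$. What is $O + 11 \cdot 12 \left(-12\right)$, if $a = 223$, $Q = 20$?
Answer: $- \frac{122492}{77} \approx -1590.8$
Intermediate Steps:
$p = 60$ ($p = 15 + 45 = 60$)
$O = - \frac{524}{77}$ ($O = \frac{464 + 60}{20 \left(-15\right) + 223} = \frac{524}{-300 + 223} = \frac{524}{-77} = 524 \left(- \frac{1}{77}\right) = - \frac{524}{77} \approx -6.8052$)
$O + 11 \cdot 12 \left(-12\right) = - \frac{524}{77} + 11 \cdot 12 \left(-12\right) = - \frac{524}{77} + 132 \left(-12\right) = - \frac{524}{77} - 1584 = - \frac{122492}{77}$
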